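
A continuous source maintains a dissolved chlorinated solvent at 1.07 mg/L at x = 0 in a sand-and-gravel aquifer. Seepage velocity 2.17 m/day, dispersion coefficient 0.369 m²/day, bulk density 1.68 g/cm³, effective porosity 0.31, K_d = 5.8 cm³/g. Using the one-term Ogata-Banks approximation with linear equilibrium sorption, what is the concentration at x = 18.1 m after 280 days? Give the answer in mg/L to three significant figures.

Retardation factor R = 1 + ρ_b·K_d/n = 1 + 1.68 × 5.8/0.31 = 32.43.
Sorption retards both mechanisms: v_R = v/R = 0.06691 m/day, D_R = D/R = 0.01138 m²/day.
v_R·t = 0.06691 × 280 = 18.7348 m; 2√(D_R t) = 3.570 m; argument = (18.1 − 18.7348)/3.570 = -0.1778.
C = C₀ × ½·erfc(-0.1778) = 1.07 × 0.5993 = 0.641 mg/L.

0.641 mg/L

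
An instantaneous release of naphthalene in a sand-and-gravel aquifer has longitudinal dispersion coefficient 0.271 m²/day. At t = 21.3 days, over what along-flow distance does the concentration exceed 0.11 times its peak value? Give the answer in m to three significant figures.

14.3 m

The plume is Gaussian with σ = √(2Dt) = √(2 × 0.271 × 21.3) = 3.398 m.
C/C_peak = exp(−Δx²/(2σ²)) = 0.11 ⇒ Δx = σ·√(−2 ln 0.11) = 3.398 × 2.101 = 7.139 m.
Width = 2Δx = 14.3 m.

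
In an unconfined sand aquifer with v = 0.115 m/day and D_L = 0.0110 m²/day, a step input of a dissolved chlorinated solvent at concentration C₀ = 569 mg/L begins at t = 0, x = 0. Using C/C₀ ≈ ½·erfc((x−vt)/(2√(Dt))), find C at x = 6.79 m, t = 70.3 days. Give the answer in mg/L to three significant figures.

484 mg/L

For a continuous step input, C/C₀ ≈ ½·erfc((x−vt)/(2√(Dt))).
vt = 0.115 × 70.3 = 8.0845 m and 2√(Dt) = 2√(0.0110 × 70.3) = 1.759 m.
Argument (x−vt)/(2√(Dt)) = (6.79 − 8.0845)/1.759 = -0.7359; ½·erfc(-0.7359) = 0.8510.
C = 569 × 0.8510 = 484 mg/L.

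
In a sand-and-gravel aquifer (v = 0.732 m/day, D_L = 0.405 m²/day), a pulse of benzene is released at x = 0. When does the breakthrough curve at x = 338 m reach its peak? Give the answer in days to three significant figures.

461 days

For the 1D instantaneous-source solution, setting ∂C/∂t = 0 at fixed x gives v²t² + 2Dt − x² = 0, so t = (√(D² + v²x²) − D)/v².
√(D² + v²x²) = √(0.405² + 0.732² × 338²) = 247.4; v² = 0.535824.
t = (247.4 − 0.405)/0.535824 = 461 days (vs. the pure-advection estimate x/v = 462 d).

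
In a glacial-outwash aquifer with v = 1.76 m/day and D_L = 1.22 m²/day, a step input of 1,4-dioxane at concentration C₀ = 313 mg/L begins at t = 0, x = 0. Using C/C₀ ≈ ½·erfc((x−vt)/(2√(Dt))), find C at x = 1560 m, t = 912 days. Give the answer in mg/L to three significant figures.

For a continuous step input, C/C₀ ≈ ½·erfc((x−vt)/(2√(Dt))).
vt = 1.76 × 912 = 1605.12 m and 2√(Dt) = 2√(1.22 × 912) = 66.71 m.
Argument (x−vt)/(2√(Dt)) = (1560 − 1605.12)/66.71 = -0.6764; ½·erfc(-0.6764) = 0.8306.
C = 313 × 0.8306 = 260 mg/L.

260 mg/L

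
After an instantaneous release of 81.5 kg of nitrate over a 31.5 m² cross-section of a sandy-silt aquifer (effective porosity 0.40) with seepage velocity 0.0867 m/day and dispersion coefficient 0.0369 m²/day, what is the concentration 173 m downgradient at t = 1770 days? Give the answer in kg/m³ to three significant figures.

For an instantaneous plane source, C(x,t) = M/(n_e·A·√(4πDt)) · exp(−(x−vt)²/(4Dt)), with n_e·A the pore (flow) area.
Plume center vt = 0.0867 × 1770 = 153.459 m, so the well at 173 m is 19.541 m downgradient of the peak.
√(4πDt) = 28.65 m, giving peak height M/(n_e·A·√(4πDt)) = 81.5/(0.40 × 31.5 × 28.65) = 0.2258 kg/m³.
(x−vt)²/(4Dt) = (19.541)²/(4 × 0.0369 × 1770) = 1.462; exp(−1.462) = 0.2318.
C = 0.2258 × 0.2318 = 0.0523 kg/m³.

0.0523 kg/m³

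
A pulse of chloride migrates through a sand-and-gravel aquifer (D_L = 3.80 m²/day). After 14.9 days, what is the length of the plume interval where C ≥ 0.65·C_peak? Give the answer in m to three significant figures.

19.8 m

The plume is Gaussian with σ = √(2Dt) = √(2 × 3.80 × 14.9) = 10.64 m.
C/C_peak = exp(−Δx²/(2σ²)) = 0.65 ⇒ Δx = σ·√(−2 ln 0.65) = 10.64 × 0.9282 = 9.876 m.
Width = 2Δx = 19.8 m.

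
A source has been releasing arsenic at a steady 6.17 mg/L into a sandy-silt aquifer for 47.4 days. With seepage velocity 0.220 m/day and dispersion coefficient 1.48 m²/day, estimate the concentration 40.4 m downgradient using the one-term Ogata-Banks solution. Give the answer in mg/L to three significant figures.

For a continuous step input, C/C₀ ≈ ½·erfc((x−vt)/(2√(Dt))).
vt = 0.220 × 47.4 = 10.428 m and 2√(Dt) = 2√(1.48 × 47.4) = 16.75 m.
Argument (x−vt)/(2√(Dt)) = (40.4 − 10.428)/16.75 = 1.789; ½·erfc(1.789) = 0.005703.
C = 6.17 × 0.005703 = 0.0352 mg/L.

0.0352 mg/L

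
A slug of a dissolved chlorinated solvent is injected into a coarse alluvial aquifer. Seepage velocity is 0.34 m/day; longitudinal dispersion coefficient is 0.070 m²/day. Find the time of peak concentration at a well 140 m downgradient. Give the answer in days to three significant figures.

For the 1D instantaneous-source solution, setting ∂C/∂t = 0 at fixed x gives v²t² + 2Dt − x² = 0, so t = (√(D² + v²x²) − D)/v².
√(D² + v²x²) = √(0.070² + 0.34² × 140²) = 47.60; v² = 0.1156.
t = (47.60 − 0.070)/0.1156 = 411 days (vs. the pure-advection estimate x/v = 412 d).

411 days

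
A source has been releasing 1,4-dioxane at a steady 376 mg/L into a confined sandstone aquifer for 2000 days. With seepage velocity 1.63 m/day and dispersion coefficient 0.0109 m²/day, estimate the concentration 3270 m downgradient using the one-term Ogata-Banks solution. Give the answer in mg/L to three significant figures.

For a continuous step input, C/C₀ ≈ ½·erfc((x−vt)/(2√(Dt))).
vt = 1.63 × 2000 = 3260 m and 2√(Dt) = 2√(0.0109 × 2000) = 9.338 m.
Argument (x−vt)/(2√(Dt)) = (3270 − 3260)/9.338 = 1.071; ½·erfc(1.071) = 0.06493.
C = 376 × 0.06493 = 24.4 mg/L.

24.4 mg/L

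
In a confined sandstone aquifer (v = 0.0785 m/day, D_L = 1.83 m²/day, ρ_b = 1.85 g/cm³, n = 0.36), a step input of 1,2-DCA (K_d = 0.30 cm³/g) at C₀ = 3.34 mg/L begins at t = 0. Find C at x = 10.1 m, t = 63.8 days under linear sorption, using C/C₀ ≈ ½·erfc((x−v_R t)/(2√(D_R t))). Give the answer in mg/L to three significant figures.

0.662 mg/L

Retardation factor R = 1 + ρ_b·K_d/n = 1 + 1.85 × 0.30/0.36 = 2.542.
Sorption retards both mechanisms: v_R = v/R = 0.03088 m/day, D_R = D/R = 0.7199 m²/day.
v_R·t = 0.03088 × 63.8 = 1.970144 m; 2√(D_R t) = 13.55 m; argument = (10.1 − 1.970144)/13.55 = 0.6000.
C = C₀ × ½·erfc(0.6000) = 3.34 × 0.1981 = 0.662 mg/L.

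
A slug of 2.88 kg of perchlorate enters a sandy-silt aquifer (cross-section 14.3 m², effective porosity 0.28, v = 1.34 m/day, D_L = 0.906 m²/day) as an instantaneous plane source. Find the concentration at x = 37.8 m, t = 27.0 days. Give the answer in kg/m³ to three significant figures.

0.0399 kg/m³

For an instantaneous plane source, C(x,t) = M/(n_e·A·√(4πDt)) · exp(−(x−vt)²/(4Dt)), with n_e·A the pore (flow) area.
Plume center vt = 1.34 × 27.0 = 36.18 m, so the well at 37.8 m is 1.62 m downgradient of the peak.
√(4πDt) = 17.53 m, giving peak height M/(n_e·A·√(4πDt)) = 2.88/(0.28 × 14.3 × 17.53) = 0.04103 kg/m³.
(x−vt)²/(4Dt) = (1.62)²/(4 × 0.906 × 27.0) = 0.02682; exp(−0.02682) = 0.9735.
C = 0.04103 × 0.9735 = 0.0399 kg/m³.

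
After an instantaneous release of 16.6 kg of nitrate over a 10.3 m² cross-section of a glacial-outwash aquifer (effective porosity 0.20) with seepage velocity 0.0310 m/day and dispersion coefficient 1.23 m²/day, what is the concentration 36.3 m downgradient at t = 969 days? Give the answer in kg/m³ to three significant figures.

0.0653 kg/m³

For an instantaneous plane source, C(x,t) = M/(n_e·A·√(4πDt)) · exp(−(x−vt)²/(4Dt)), with n_e·A the pore (flow) area.
Plume center vt = 0.0310 × 969 = 30.039 m, so the well at 36.3 m is 6.261 m downgradient of the peak.
√(4πDt) = 122.4 m, giving peak height M/(n_e·A·√(4πDt)) = 16.6/(0.20 × 10.3 × 122.4) = 0.06584 kg/m³.
(x−vt)²/(4Dt) = (6.261)²/(4 × 1.23 × 969) = 0.008222; exp(−0.008222) = 0.9918.
C = 0.06584 × 0.9918 = 0.0653 kg/m³.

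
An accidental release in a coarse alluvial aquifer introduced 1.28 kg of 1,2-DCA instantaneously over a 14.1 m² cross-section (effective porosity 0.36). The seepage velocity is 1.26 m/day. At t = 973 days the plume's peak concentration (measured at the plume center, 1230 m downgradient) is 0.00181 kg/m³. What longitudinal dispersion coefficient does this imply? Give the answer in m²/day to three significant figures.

At the plume center C_max = M/(n_e·A·√(4πDt)), so D = M²/(4πt·(n_e·A·C_max)²).
n_e·A·C_max = 0.36 × 14.1 × 0.00181 = 0.009188 kg/m.
D = 1.28²/(4π × 973 × 0.009188²) = 1.59 m²/day.

1.59 m²/day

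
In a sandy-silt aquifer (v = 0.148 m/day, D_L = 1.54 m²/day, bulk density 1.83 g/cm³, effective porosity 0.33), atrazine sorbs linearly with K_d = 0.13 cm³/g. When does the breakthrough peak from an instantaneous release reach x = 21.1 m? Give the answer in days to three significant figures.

Retardation factor R = 1 + ρ_b·K_d/n = 1 + 1.83 × 0.13/0.33 = 1.721.
Sorption retards both mechanisms: v_R = v/R = 0.08600 m/day, D_R = D/R = 0.8948 m²/day.
Peak time from v_R²t² + 2D_R t − x² = 0: t = (√(D_R² + v_R²x²) − D_R)/v_R².
√(D_R² + v_R²x²) = √(0.8948² + 0.08600² × 21.1²) = 2.023; v_R² = 0.007396.
t = (2.023 − 0.8948)/0.007396 = 153 days.

153 days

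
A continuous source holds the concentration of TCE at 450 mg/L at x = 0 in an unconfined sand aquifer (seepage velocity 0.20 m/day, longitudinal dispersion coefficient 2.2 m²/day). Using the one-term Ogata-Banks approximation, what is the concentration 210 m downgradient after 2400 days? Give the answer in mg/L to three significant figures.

For a continuous step input, C/C₀ ≈ ½·erfc((x−vt)/(2√(Dt))).
vt = 0.20 × 2400 = 480 m and 2√(Dt) = 2√(2.2 × 2400) = 145.3 m.
Argument (x−vt)/(2√(Dt)) = (210 − 480)/145.3 = -1.858; ½·erfc(-1.858) = 0.9957.
C = 450 × 0.9957 = 448 mg/L.

448 mg/L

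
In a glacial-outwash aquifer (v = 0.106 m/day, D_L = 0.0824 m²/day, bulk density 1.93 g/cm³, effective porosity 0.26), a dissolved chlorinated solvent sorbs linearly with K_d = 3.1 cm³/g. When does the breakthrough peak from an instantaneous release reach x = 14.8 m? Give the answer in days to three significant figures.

Retardation factor R = 1 + ρ_b·K_d/n = 1 + 1.93 × 3.1/0.26 = 24.01.
Sorption retards both mechanisms: v_R = v/R = 0.004415 m/day, D_R = D/R = 0.003432 m²/day.
Peak time from v_R²t² + 2D_R t − x² = 0: t = (√(D_R² + v_R²x²) − D_R)/v_R².
√(D_R² + v_R²x²) = √(0.003432² + 0.004415² × 14.8²) = 0.06543; v_R² = 1.949e-05.
t = (0.06543 − 0.003432)/1.949e-05 = 3180 days.

3180 days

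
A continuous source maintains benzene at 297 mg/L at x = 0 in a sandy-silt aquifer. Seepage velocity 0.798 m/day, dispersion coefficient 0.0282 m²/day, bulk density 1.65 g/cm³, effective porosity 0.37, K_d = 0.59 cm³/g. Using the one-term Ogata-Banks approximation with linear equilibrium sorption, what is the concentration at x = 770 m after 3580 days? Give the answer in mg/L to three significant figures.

293 mg/L

Retardation factor R = 1 + ρ_b·K_d/n = 1 + 1.65 × 0.59/0.37 = 3.631.
Sorption retards both mechanisms: v_R = v/R = 0.2198 m/day, D_R = D/R = 0.007766 m²/day.
v_R·t = 0.2198 × 3580 = 786.884 m; 2√(D_R t) = 10.55 m; argument = (770 − 786.884)/10.55 = -1.600.
C = C₀ × ½·erfc(-1.600) = 297 × 0.9882 = 293 mg/L.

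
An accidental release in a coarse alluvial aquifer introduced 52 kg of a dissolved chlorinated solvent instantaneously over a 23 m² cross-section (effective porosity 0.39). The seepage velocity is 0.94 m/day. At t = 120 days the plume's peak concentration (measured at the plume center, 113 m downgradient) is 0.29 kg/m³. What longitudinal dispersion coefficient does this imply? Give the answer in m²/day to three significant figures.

At the plume center C_max = M/(n_e·A·√(4πDt)), so D = M²/(4πt·(n_e·A·C_max)²).
n_e·A·C_max = 0.39 × 23 × 0.29 = 2.601 kg/m.
D = 52²/(4π × 120 × 2.601²) = 0.265 m²/day.

0.265 m²/day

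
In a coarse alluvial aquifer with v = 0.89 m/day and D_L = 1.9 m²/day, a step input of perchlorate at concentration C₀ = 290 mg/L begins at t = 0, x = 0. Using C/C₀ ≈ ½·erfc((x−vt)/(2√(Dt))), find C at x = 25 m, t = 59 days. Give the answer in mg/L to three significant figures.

280 mg/L

For a continuous step input, C/C₀ ≈ ½·erfc((x−vt)/(2√(Dt))).
vt = 0.89 × 59 = 52.51 m and 2√(Dt) = 2√(1.9 × 59) = 21.18 m.
Argument (x−vt)/(2√(Dt)) = (25 − 52.51)/21.18 = -1.299; ½·erfc(-1.299) = 0.9669.
C = 290 × 0.9669 = 280 mg/L.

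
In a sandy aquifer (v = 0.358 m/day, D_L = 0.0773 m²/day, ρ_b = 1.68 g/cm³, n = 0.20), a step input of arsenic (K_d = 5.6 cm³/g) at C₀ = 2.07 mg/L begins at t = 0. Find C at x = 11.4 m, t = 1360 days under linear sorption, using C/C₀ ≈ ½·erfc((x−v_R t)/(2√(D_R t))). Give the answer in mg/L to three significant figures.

Retardation factor R = 1 + ρ_b·K_d/n = 1 + 1.68 × 5.6/0.20 = 48.04.
Sorption retards both mechanisms: v_R = v/R = 0.007452 m/day, D_R = D/R = 0.001609 m²/day.
v_R·t = 0.007452 × 1360 = 10.13472 m; 2√(D_R t) = 2.959 m; argument = (11.4 − 10.13472)/2.959 = 0.4276.
C = C₀ × ½·erfc(0.4276) = 2.07 × 0.2727 = 0.564 mg/L.

0.564 mg/L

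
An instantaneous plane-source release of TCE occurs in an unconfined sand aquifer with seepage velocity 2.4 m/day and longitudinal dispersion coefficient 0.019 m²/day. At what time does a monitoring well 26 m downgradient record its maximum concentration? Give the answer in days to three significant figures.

10.8 days

For the 1D instantaneous-source solution, setting ∂C/∂t = 0 at fixed x gives v²t² + 2Dt − x² = 0, so t = (√(D² + v²x²) − D)/v².
√(D² + v²x²) = √(0.019² + 2.4² × 26²) = 62.40; v² = 5.76.
t = (62.40 − 0.019)/5.76 = 10.8 days (vs. the pure-advection estimate x/v = 10.8 d).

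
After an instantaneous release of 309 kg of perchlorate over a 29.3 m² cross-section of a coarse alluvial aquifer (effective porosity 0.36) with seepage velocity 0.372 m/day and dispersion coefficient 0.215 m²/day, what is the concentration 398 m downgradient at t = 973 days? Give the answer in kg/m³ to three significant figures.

0.121 kg/m³

For an instantaneous plane source, C(x,t) = M/(n_e·A·√(4πDt)) · exp(−(x−vt)²/(4Dt)), with n_e·A the pore (flow) area.
Plume center vt = 0.372 × 973 = 361.956 m, so the well at 398 m is 36.044 m downgradient of the peak.
√(4πDt) = 51.27 m, giving peak height M/(n_e·A·√(4πDt)) = 309/(0.36 × 29.3 × 51.27) = 0.5714 kg/m³.
(x−vt)²/(4Dt) = (36.044)²/(4 × 0.215 × 973) = 1.553; exp(−1.553) = 0.2116.
C = 0.5714 × 0.2116 = 0.121 kg/m³.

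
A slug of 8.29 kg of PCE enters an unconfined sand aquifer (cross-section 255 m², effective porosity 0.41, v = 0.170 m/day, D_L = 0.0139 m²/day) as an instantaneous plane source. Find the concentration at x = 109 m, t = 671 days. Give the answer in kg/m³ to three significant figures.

For an instantaneous plane source, C(x,t) = M/(n_e·A·√(4πDt)) · exp(−(x−vt)²/(4Dt)), with n_e·A the pore (flow) area.
Plume center vt = 0.170 × 671 = 114.07 m, so the well at 109 m is 5.07 m upgradient of the peak.
√(4πDt) = 10.83 m, giving peak height M/(n_e·A·√(4πDt)) = 8.29/(0.41 × 255 × 10.83) = 0.007322 kg/m³.
(x−vt)²/(4Dt) = (-5.07)²/(4 × 0.0139 × 671) = 0.6890; exp(−0.6890) = 0.5021.
C = 0.007322 × 0.5021 = 0.00368 kg/m³.

0.00368 kg/m³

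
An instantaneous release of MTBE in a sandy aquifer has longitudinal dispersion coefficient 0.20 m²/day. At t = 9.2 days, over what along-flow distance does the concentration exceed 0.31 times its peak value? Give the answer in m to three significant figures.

The plume is Gaussian with σ = √(2Dt) = √(2 × 0.20 × 9.2) = 1.918 m.
C/C_peak = exp(−Δx²/(2σ²)) = 0.31 ⇒ Δx = σ·√(−2 ln 0.31) = 1.918 × 1.530 = 2.935 m.
Width = 2Δx = 5.87 m.

5.87 m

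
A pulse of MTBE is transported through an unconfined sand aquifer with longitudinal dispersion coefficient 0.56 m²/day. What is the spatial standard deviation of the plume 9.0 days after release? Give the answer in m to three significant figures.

Dispersive spreading gives a Gaussian with σ² = 2Dt; advection only shifts the center.
σ = √(2 × 0.56 × 9.0) = 3.17 m.

3.17 m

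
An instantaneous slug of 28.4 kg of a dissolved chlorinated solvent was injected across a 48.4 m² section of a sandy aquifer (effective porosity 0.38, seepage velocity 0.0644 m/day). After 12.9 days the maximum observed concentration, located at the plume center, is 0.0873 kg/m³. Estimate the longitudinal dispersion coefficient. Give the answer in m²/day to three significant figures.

1.93 m²/day

At the plume center C_max = M/(n_e·A·√(4πDt)), so D = M²/(4πt·(n_e·A·C_max)²).
n_e·A·C_max = 0.38 × 48.4 × 0.0873 = 1.606 kg/m.
D = 28.4²/(4π × 12.9 × 1.606²) = 1.93 m²/day.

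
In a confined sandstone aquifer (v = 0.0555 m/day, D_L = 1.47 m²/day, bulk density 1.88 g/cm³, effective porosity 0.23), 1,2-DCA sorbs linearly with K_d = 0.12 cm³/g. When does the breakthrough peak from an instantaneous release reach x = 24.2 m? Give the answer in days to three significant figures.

Retardation factor R = 1 + ρ_b·K_d/n = 1 + 1.88 × 0.12/0.23 = 1.981.
Sorption retards both mechanisms: v_R = v/R = 0.02802 m/day, D_R = D/R = 0.7420 m²/day.
Peak time from v_R²t² + 2D_R t − x² = 0: t = (√(D_R² + v_R²x²) − D_R)/v_R².
√(D_R² + v_R²x²) = √(0.7420² + 0.02802² × 24.2²) = 1.005; v_R² = 0.0007851.
t = (1.005 − 0.7420)/0.0007851 = 335 days.

335 days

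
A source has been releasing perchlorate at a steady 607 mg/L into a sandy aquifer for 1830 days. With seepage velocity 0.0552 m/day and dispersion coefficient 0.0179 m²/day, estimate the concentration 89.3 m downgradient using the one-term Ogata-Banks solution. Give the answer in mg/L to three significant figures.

For a continuous step input, C/C₀ ≈ ½·erfc((x−vt)/(2√(Dt))).
vt = 0.0552 × 1830 = 101.016 m and 2√(Dt) = 2√(0.0179 × 1830) = 11.45 m.
Argument (x−vt)/(2√(Dt)) = (89.3 − 101.016)/11.45 = -1.023; ½·erfc(-1.023) = 0.9260.
C = 607 × 0.9260 = 562 mg/L.

562 mg/L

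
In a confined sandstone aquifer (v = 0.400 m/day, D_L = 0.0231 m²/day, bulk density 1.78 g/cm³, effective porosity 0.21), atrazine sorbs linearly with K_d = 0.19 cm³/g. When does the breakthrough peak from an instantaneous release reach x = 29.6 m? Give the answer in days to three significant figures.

193 days

Retardation factor R = 1 + ρ_b·K_d/n = 1 + 1.78 × 0.19/0.21 = 2.610.
Sorption retards both mechanisms: v_R = v/R = 0.1533 m/day, D_R = D/R = 0.008851 m²/day.
Peak time from v_R²t² + 2D_R t − x² = 0: t = (√(D_R² + v_R²x²) − D_R)/v_R².
√(D_R² + v_R²x²) = √(0.008851² + 0.1533² × 29.6²) = 4.538; v_R² = 0.02350.
t = (4.538 − 0.008851)/0.02350 = 193 days.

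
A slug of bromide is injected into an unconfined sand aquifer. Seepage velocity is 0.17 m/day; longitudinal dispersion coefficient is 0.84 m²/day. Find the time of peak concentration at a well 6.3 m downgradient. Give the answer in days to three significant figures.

For the 1D instantaneous-source solution, setting ∂C/∂t = 0 at fixed x gives v²t² + 2Dt − x² = 0, so t = (√(D² + v²x²) − D)/v².
√(D² + v²x²) = √(0.84² + 0.17² × 6.3²) = 1.361; v² = 0.0289.
t = (1.361 − 0.84)/0.0289 = 18.0 days (vs. the pure-advection estimate x/v = 37.1 d).

18.0 days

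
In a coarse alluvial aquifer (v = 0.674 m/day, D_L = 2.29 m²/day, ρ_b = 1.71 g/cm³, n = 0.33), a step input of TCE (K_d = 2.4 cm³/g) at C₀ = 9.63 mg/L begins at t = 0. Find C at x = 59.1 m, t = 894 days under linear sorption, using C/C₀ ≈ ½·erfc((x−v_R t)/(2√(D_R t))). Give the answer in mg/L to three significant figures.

Retardation factor R = 1 + ρ_b·K_d/n = 1 + 1.71 × 2.4/0.33 = 13.44.
Sorption retards both mechanisms: v_R = v/R = 0.05015 m/day, D_R = D/R = 0.1704 m²/day.
v_R·t = 0.05015 × 894 = 44.8341 m; 2√(D_R t) = 24.69 m; argument = (59.1 − 44.8341)/24.69 = 0.5778.
C = C₀ × ½·erfc(0.5778) = 9.63 × 0.2069 = 1.99 mg/L.

1.99 mg/L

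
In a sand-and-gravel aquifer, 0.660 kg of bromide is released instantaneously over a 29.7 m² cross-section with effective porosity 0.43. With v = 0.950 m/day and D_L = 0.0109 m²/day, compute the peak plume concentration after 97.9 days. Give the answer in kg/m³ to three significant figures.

0.0141 kg/m³

The peak of an instantaneous 1D plume sits at x = vt; there the Gaussian factor is 1 and C_max = M/(n_e·A·√(4πDt)), where n_e·A is the pore area the mass is dissolved in.
√(4πDt) = √(4π × 0.0109 × 97.9) = 3.662 m, so C_max = 0.660/(0.43 × 29.7 × 3.662) = 0.0141 kg/m³.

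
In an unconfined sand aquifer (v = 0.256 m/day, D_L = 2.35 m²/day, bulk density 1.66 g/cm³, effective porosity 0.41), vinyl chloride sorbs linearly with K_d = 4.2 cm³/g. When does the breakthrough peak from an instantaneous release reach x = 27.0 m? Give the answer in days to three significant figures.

1360 days

Retardation factor R = 1 + ρ_b·K_d/n = 1 + 1.66 × 4.2/0.41 = 18.00.
Sorption retards both mechanisms: v_R = v/R = 0.01422 m/day, D_R = D/R = 0.1306 m²/day.
Peak time from v_R²t² + 2D_R t − x² = 0: t = (√(D_R² + v_R²x²) − D_R)/v_R².
√(D_R² + v_R²x²) = √(0.1306² + 0.01422² × 27.0²) = 0.4055; v_R² = 0.0002022.
t = (0.4055 − 0.1306)/0.0002022 = 1360 days.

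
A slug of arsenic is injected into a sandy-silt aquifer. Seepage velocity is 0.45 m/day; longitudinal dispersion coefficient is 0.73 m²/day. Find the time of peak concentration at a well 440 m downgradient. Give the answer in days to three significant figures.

974 days

For the 1D instantaneous-source solution, setting ∂C/∂t = 0 at fixed x gives v²t² + 2Dt − x² = 0, so t = (√(D² + v²x²) − D)/v².
√(D² + v²x²) = √(0.73² + 0.45² × 440²) = 198.0; v² = 0.2025.
t = (198.0 − 0.73)/0.2025 = 974 days (vs. the pure-advection estimate x/v = 978 d).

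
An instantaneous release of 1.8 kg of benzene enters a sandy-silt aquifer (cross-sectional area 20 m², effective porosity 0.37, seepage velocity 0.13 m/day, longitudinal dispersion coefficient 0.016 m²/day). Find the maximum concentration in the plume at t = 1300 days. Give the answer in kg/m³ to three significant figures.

The peak of an instantaneous 1D plume sits at x = vt; there the Gaussian factor is 1 and C_max = M/(n_e·A·√(4πDt)), where n_e·A is the pore area the mass is dissolved in.
√(4πDt) = √(4π × 0.016 × 1300) = 16.17 m, so C_max = 1.8/(0.37 × 20 × 16.17) = 0.0150 kg/m³.

0.0150 kg/m³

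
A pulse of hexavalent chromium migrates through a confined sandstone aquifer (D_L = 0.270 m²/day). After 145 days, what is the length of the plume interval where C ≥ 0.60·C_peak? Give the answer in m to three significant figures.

The plume is Gaussian with σ = √(2Dt) = √(2 × 0.270 × 145) = 8.849 m.
C/C_peak = exp(−Δx²/(2σ²)) = 0.60 ⇒ Δx = σ·√(−2 ln 0.60) = 8.849 × 1.011 = 8.946 m.
Width = 2Δx = 17.9 m.

17.9 m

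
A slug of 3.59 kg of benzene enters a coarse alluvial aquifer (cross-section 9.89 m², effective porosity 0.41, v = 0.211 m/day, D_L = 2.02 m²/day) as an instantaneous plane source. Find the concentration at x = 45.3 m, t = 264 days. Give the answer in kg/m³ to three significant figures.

For an instantaneous plane source, C(x,t) = M/(n_e·A·√(4πDt)) · exp(−(x−vt)²/(4Dt)), with n_e·A the pore (flow) area.
Plume center vt = 0.211 × 264 = 55.704 m, so the well at 45.3 m is 10.404 m upgradient of the peak.
√(4πDt) = 81.86 m, giving peak height M/(n_e·A·√(4πDt)) = 3.59/(0.41 × 9.89 × 81.86) = 0.01082 kg/m³.
(x−vt)²/(4Dt) = (-10.404)²/(4 × 2.02 × 264) = 0.05074; exp(−0.05074) = 0.9505.
C = 0.01082 × 0.9505 = 0.0103 kg/m³.

0.0103 kg/m³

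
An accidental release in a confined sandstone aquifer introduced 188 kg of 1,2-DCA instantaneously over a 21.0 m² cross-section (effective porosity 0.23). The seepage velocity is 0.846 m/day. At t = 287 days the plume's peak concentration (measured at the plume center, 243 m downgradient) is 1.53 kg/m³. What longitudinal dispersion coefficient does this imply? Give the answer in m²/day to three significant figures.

0.179 m²/day

At the plume center C_max = M/(n_e·A·√(4πDt)), so D = M²/(4πt·(n_e·A·C_max)²).
n_e·A·C_max = 0.23 × 21.0 × 1.53 = 7.390 kg/m.
D = 188²/(4π × 287 × 7.390²) = 0.179 m²/day.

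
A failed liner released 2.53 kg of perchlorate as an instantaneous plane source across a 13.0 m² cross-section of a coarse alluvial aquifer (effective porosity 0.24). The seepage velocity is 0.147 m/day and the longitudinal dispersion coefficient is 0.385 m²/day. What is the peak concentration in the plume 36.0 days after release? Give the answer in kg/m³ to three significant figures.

0.0614 kg/m³

The peak of an instantaneous 1D plume sits at x = vt; there the Gaussian factor is 1 and C_max = M/(n_e·A·√(4πDt)), where n_e·A is the pore area the mass is dissolved in.
√(4πDt) = √(4π × 0.385 × 36.0) = 13.20 m, so C_max = 2.53/(0.24 × 13.0 × 13.20) = 0.0614 kg/m³.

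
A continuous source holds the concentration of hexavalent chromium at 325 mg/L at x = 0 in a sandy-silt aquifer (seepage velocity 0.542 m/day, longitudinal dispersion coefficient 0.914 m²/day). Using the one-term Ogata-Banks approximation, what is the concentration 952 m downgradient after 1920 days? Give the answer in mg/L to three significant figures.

303 mg/L

For a continuous step input, C/C₀ ≈ ½·erfc((x−vt)/(2√(Dt))).
vt = 0.542 × 1920 = 1040.64 m and 2√(Dt) = 2√(0.914 × 1920) = 83.78 m.
Argument (x−vt)/(2√(Dt)) = (952 − 1040.64)/83.78 = -1.058; ½·erfc(-1.058) = 0.9327.
C = 325 × 0.9327 = 303 mg/L.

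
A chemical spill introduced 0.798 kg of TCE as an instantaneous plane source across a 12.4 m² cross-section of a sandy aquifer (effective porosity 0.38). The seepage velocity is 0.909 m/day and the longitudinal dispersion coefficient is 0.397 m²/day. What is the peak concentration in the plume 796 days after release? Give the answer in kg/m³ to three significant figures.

0.00269 kg/m³

The peak of an instantaneous 1D plume sits at x = vt; there the Gaussian factor is 1 and C_max = M/(n_e·A·√(4πDt)), where n_e·A is the pore area the mass is dissolved in.
√(4πDt) = √(4π × 0.397 × 796) = 63.02 m, so C_max = 0.798/(0.38 × 12.4 × 63.02) = 0.00269 kg/m³.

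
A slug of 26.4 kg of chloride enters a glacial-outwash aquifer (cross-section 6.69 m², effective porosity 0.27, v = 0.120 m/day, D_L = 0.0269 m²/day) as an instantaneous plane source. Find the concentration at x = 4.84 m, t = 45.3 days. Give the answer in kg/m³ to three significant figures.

3.47 kg/m³

For an instantaneous plane source, C(x,t) = M/(n_e·A·√(4πDt)) · exp(−(x−vt)²/(4Dt)), with n_e·A the pore (flow) area.
Plume center vt = 0.120 × 45.3 = 5.436 m, so the well at 4.84 m is 0.596 m upgradient of the peak.
√(4πDt) = 3.913 m, giving peak height M/(n_e·A·√(4πDt)) = 26.4/(0.27 × 6.69 × 3.913) = 3.735 kg/m³.
(x−vt)²/(4Dt) = (-0.596)²/(4 × 0.0269 × 45.3) = 0.07288; exp(−0.07288) = 0.9297.
C = 3.735 × 0.9297 = 3.47 kg/m³.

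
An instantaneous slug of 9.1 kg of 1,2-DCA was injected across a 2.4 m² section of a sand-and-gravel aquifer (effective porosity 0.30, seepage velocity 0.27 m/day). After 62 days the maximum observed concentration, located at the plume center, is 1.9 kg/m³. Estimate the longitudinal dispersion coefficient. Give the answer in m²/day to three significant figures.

At the plume center C_max = M/(n_e·A·√(4πDt)), so D = M²/(4πt·(n_e·A·C_max)²).
n_e·A·C_max = 0.30 × 2.4 × 1.9 = 1.368 kg/m.
D = 9.1²/(4π × 62 × 1.368²) = 0.0568 m²/day.

0.0568 m²/day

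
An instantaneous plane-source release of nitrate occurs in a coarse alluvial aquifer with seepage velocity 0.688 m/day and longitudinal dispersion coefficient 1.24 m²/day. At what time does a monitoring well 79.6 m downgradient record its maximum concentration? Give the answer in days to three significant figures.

For the 1D instantaneous-source solution, setting ∂C/∂t = 0 at fixed x gives v²t² + 2Dt − x² = 0, so t = (√(D² + v²x²) − D)/v².
√(D² + v²x²) = √(1.24² + 0.688² × 79.6²) = 54.78; v² = 0.473344.
t = (54.78 − 1.24)/0.473344 = 113 days (vs. the pure-advection estimate x/v = 116 d).

113 days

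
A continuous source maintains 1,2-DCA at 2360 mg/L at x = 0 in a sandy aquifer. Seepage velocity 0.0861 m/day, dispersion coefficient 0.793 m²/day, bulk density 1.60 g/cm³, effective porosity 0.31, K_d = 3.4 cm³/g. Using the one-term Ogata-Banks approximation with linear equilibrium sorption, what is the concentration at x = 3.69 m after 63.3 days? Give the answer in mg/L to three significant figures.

170 mg/L

Retardation factor R = 1 + ρ_b·K_d/n = 1 + 1.60 × 3.4/0.31 = 18.55.
Sorption retards both mechanisms: v_R = v/R = 0.004642 m/day, D_R = D/R = 0.04275 m²/day.
v_R·t = 0.004642 × 63.3 = 0.2938386 m; 2√(D_R t) = 3.290 m; argument = (3.69 − 0.2938386)/3.290 = 1.032.
C = C₀ × ½·erfc(1.032) = 2360 × 0.07222 = 170 mg/L.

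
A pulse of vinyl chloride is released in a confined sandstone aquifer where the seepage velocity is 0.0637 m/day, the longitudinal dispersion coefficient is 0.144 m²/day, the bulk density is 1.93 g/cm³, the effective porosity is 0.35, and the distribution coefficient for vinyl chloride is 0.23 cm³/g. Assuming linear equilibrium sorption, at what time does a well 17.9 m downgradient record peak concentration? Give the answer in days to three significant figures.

562 days

Retardation factor R = 1 + ρ_b·K_d/n = 1 + 1.93 × 0.23/0.35 = 2.268.
Sorption retards both mechanisms: v_R = v/R = 0.02809 m/day, D_R = D/R = 0.06349 m²/day.
Peak time from v_R²t² + 2D_R t − x² = 0: t = (√(D_R² + v_R²x²) − D_R)/v_R².
√(D_R² + v_R²x²) = √(0.06349² + 0.02809² × 17.9²) = 0.5068; v_R² = 0.0007890.
t = (0.5068 − 0.06349)/0.0007890 = 562 days.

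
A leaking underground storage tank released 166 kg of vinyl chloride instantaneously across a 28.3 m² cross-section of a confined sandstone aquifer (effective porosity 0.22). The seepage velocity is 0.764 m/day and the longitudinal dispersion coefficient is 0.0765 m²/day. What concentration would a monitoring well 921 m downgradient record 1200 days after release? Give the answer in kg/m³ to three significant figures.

For an instantaneous plane source, C(x,t) = M/(n_e·A·√(4πDt)) · exp(−(x−vt)²/(4Dt)), with n_e·A the pore (flow) area.
Plume center vt = 0.764 × 1200 = 916.8 m, so the well at 921 m is 4.2 m downgradient of the peak.
√(4πDt) = 33.96 m, giving peak height M/(n_e·A·√(4πDt)) = 166/(0.22 × 28.3 × 33.96) = 0.7851 kg/m³.
(x−vt)²/(4Dt) = (4.2)²/(4 × 0.0765 × 1200) = 0.04804; exp(−0.04804) = 0.9531.
C = 0.7851 × 0.9531 = 0.748 kg/m³.

0.748 kg/m³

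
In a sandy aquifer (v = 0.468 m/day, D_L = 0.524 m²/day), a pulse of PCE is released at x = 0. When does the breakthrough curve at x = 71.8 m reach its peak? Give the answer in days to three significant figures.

For the 1D instantaneous-source solution, setting ∂C/∂t = 0 at fixed x gives v²t² + 2Dt − x² = 0, so t = (√(D² + v²x²) − D)/v².
√(D² + v²x²) = √(0.524² + 0.468² × 71.8²) = 33.61; v² = 0.219024.
t = (33.61 − 0.524)/0.219024 = 151 days (vs. the pure-advection estimate x/v = 153 d).

151 days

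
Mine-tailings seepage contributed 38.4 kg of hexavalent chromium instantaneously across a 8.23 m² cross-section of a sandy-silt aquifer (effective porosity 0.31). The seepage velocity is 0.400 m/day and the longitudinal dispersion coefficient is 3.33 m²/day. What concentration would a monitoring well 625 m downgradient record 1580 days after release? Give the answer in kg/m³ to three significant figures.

0.0584 kg/m³

For an instantaneous plane source, C(x,t) = M/(n_e·A·√(4πDt)) · exp(−(x−vt)²/(4Dt)), with n_e·A the pore (flow) area.
Plume center vt = 0.400 × 1580 = 632 m, so the well at 625 m is 7 m upgradient of the peak.
√(4πDt) = 257.1 m, giving peak height M/(n_e·A·√(4πDt)) = 38.4/(0.31 × 8.23 × 257.1) = 0.05854 kg/m³.
(x−vt)²/(4Dt) = (-7)²/(4 × 3.33 × 1580) = 0.002328; exp(−0.002328) = 0.9977.
C = 0.05854 × 0.9977 = 0.0584 kg/m³.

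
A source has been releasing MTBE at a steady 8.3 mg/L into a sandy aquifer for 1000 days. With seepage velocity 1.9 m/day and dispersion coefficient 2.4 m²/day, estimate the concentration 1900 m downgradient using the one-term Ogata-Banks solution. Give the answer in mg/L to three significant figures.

4.15 mg/L

For a continuous step input, C/C₀ ≈ ½·erfc((x−vt)/(2√(Dt))).
vt = 1.9 × 1000 = 1900 m and 2√(Dt) = 2√(2.4 × 1000) = 97.98 m.
Argument (x−vt)/(2√(Dt)) = (1900 − 1900)/97.98 = 0; ½·erfc(0) = 0.5000.
C = 8.3 × 0.5000 = 4.15 mg/L.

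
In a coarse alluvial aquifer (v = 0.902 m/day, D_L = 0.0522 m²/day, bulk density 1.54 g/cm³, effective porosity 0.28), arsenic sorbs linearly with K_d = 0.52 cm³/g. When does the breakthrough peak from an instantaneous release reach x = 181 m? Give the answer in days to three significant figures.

Retardation factor R = 1 + ρ_b·K_d/n = 1 + 1.54 × 0.52/0.28 = 3.860.
Sorption retards both mechanisms: v_R = v/R = 0.2337 m/day, D_R = D/R = 0.01352 m²/day.
Peak time from v_R²t² + 2D_R t − x² = 0: t = (√(D_R² + v_R²x²) − D_R)/v_R².
√(D_R² + v_R²x²) = √(0.01352² + 0.2337² × 181²) = 42.30; v_R² = 0.05462.
t = (42.30 − 0.01352)/0.05462 = 774 days.

774 days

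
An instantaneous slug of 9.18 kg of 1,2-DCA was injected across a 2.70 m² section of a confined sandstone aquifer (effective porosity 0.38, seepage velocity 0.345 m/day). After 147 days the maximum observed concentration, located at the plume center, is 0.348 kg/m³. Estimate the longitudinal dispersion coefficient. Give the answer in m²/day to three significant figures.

At the plume center C_max = M/(n_e·A·√(4πDt)), so D = M²/(4πt·(n_e·A·C_max)²).
n_e·A·C_max = 0.38 × 2.70 × 0.348 = 0.3570 kg/m.
D = 9.18²/(4π × 147 × 0.3570²) = 0.358 m²/day.

0.358 m²/day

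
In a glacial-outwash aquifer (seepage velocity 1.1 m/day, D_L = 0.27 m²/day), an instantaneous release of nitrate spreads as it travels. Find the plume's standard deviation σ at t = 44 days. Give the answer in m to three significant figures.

4.87 m

Dispersive spreading gives a Gaussian with σ² = 2Dt; advection only shifts the center.
σ = √(2 × 0.27 × 44) = 4.87 m.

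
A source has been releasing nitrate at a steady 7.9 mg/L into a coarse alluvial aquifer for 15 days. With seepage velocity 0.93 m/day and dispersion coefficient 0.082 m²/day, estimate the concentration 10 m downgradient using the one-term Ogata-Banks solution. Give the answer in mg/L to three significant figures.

7.85 mg/L

For a continuous step input, C/C₀ ≈ ½·erfc((x−vt)/(2√(Dt))).
vt = 0.93 × 15 = 13.95 m and 2√(Dt) = 2√(0.082 × 15) = 2.218 m.
Argument (x−vt)/(2√(Dt)) = (10 − 13.95)/2.218 = -1.781; ½·erfc(-1.781) = 0.9941.
C = 7.9 × 0.9941 = 7.85 mg/L.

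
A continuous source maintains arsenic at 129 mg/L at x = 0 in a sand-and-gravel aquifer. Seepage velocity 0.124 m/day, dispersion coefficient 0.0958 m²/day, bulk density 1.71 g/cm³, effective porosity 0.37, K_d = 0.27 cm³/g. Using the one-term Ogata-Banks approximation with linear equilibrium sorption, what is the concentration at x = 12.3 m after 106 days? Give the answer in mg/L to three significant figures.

2.05 mg/L

Retardation factor R = 1 + ρ_b·K_d/n = 1 + 1.71 × 0.27/0.37 = 2.248.
Sorption retards both mechanisms: v_R = v/R = 0.05516 m/day, D_R = D/R = 0.04262 m²/day.
v_R·t = 0.05516 × 106 = 5.84696 m; 2√(D_R t) = 4.251 m; argument = (12.3 − 5.84696)/4.251 = 1.518.
C = C₀ × ½·erfc(1.518) = 129 × 0.01591 = 2.05 mg/L.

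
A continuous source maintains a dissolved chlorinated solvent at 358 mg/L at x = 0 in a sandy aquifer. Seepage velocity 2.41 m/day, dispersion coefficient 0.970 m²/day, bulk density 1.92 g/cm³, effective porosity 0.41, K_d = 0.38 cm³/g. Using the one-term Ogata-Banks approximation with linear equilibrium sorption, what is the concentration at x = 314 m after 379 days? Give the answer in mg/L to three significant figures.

292 mg/L

Retardation factor R = 1 + ρ_b·K_d/n = 1 + 1.92 × 0.38/0.41 = 2.780.
Sorption retards both mechanisms: v_R = v/R = 0.8669 m/day, D_R = D/R = 0.3489 m²/day.
v_R·t = 0.8669 × 379 = 328.5551 m; 2√(D_R t) = 23.00 m; argument = (314 − 328.5551)/23.00 = -0.6328.
C = C₀ × ½·erfc(-0.6328) = 358 × 0.8146 = 292 mg/L.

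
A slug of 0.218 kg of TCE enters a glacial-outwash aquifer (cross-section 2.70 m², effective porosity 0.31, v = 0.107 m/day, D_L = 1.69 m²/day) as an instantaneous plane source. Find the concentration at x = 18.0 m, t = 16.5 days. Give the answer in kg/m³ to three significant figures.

0.00131 kg/m³

For an instantaneous plane source, C(x,t) = M/(n_e·A·√(4πDt)) · exp(−(x−vt)²/(4Dt)), with n_e·A the pore (flow) area.
Plume center vt = 0.107 × 16.5 = 1.7655 m, so the well at 18.0 m is 16.2345 m downgradient of the peak.
√(4πDt) = 18.72 m, giving peak height M/(n_e·A·√(4πDt)) = 0.218/(0.31 × 2.70 × 18.72) = 0.01391 kg/m³.
(x−vt)²/(4Dt) = (16.2345)²/(4 × 1.69 × 16.5) = 2.363; exp(−2.363) = 0.09414.
C = 0.01391 × 0.09414 = 0.00131 kg/m³.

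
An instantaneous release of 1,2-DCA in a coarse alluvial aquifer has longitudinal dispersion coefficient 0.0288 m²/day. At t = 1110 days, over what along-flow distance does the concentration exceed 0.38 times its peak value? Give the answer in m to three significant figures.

The plume is Gaussian with σ = √(2Dt) = √(2 × 0.0288 × 1110) = 7.996 m.
C/C_peak = exp(−Δx²/(2σ²)) = 0.38 ⇒ Δx = σ·√(−2 ln 0.38) = 7.996 × 1.391 = 11.12 m.
Width = 2Δx = 22.2 m.

22.2 m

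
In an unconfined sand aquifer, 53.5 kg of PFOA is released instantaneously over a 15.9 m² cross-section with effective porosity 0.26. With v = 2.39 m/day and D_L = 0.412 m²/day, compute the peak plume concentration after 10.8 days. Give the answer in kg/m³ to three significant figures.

1.73 kg/m³

The peak of an instantaneous 1D plume sits at x = vt; there the Gaussian factor is 1 and C_max = M/(n_e·A·√(4πDt)), where n_e·A is the pore area the mass is dissolved in.
√(4πDt) = √(4π × 0.412 × 10.8) = 7.478 m, so C_max = 53.5/(0.26 × 15.9 × 7.478) = 1.73 kg/m³.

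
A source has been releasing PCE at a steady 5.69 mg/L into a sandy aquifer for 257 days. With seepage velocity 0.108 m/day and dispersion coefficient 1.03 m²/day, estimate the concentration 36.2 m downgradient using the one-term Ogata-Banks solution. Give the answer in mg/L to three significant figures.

2.03 mg/L

For a continuous step input, C/C₀ ≈ ½·erfc((x−vt)/(2√(Dt))).
vt = 0.108 × 257 = 27.756 m and 2√(Dt) = 2√(1.03 × 257) = 32.54 m.
Argument (x−vt)/(2√(Dt)) = (36.2 − 27.756)/32.54 = 0.2595; ½·erfc(0.2595) = 0.3568.
C = 5.69 × 0.3568 = 2.03 mg/L.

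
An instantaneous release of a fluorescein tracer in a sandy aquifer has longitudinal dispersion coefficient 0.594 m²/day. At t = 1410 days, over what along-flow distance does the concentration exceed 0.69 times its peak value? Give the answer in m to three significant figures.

70.5 m

The plume is Gaussian with σ = √(2Dt) = √(2 × 0.594 × 1410) = 40.93 m.
C/C_peak = exp(−Δx²/(2σ²)) = 0.69 ⇒ Δx = σ·√(−2 ln 0.69) = 40.93 × 0.8615 = 35.26 m.
Width = 2Δx = 70.5 m.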